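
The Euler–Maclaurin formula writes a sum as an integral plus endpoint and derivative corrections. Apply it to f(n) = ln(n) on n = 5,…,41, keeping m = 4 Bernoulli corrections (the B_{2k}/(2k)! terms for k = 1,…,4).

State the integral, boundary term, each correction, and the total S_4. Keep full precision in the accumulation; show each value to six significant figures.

S_4 ≈ 110.856

Integral: ∫_5^41 ln(x) dx = 108.209.
Boundary: ½(f(5) + f(41)) = ½(1.60944 + 3.71357) = 2.66150.
Running total after boundary: 110.871.
Order-1 term: 1/12 · (0.0243902 − 0.200000) = -0.0146341.
Partial sum through k=1: 110.856.
Order-2 term: −1/720 · (2.90187e-05 − 0.0160000) = 2.21819e-05.
Partial sum through k=2: 110.856.
Order-3 term: 1/30240 · (2.07153e-07 − 0.00768000) = -2.53961e-07.
Partial sum through k=3: 110.856.
Order-4 term: −1/1209600 · (3.69697e-09 − 0.00921600) = 7.61904e-09.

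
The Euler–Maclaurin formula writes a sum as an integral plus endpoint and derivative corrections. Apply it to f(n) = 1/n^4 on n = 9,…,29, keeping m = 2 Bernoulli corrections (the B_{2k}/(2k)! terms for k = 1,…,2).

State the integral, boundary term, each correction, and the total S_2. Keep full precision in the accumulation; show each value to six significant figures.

S_2 ≈ 0.000526089

∫_9^29 1/x^4 dx evaluates to 0.000443580.
Boundary: ½(f(9) + f(29)) = ½(0.000152416 + 1.41387e-06) = 7.69148e-05.
So far: 0.000520495.
k=1: B_{2}/(2)! × [f^{(1)}(29) − f^{(1)}(9)] = 1/12 × (-1.95016e-07 − (-6.77404e-05)) = 5.62878e-06.
Partial sum through k=1: 0.000526124.
k=2: B_{4}/(4)! × [f^{(3)}(29) − f^{(3)}(9)] = −1/720 × (-6.95657e-09 − (-2.50890e-05)) = -3.48362e-08.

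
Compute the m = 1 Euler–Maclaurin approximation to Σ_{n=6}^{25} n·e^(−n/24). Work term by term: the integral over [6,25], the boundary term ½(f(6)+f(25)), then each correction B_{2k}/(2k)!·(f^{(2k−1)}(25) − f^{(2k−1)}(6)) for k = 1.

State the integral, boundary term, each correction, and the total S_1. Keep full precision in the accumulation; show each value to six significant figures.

The integral term ∫_6^25 x·e^(−x/24) dx = 145.766.
Boundary: ½(f(6) + f(25)) = ½(4.67280 + 8.82165) = 6.74723.
Running total after boundary: 152.513.
Correction k=1: B_{2}/2! · (f^{(1)}(25) − f^{(1)}(6)) = 1/12 · (-0.0147028 − 0.584101) = -0.0499003.

S_1 ≈ 152.463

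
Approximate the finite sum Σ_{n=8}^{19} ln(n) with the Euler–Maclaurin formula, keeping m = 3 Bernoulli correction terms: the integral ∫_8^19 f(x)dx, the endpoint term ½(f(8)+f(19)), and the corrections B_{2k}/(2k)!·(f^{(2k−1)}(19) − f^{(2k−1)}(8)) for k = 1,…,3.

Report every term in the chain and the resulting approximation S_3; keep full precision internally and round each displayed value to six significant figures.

∫_8^19 ln(x) dx evaluates to 28.3088.
Endpoint term: (f(8) + f(19))/2 = (2.07944 + 2.94444)/2 = 2.51194.
Integral + boundary = 30.8207.
Correction k=1: B_{2}/2! · (f^{(1)}(19) − f^{(1)}(8)) = 1/12 · (0.0526316 − 0.125000) = -0.00603070.
After k=1: 30.8147.
Correction k=2: B_{4}/4! · (f^{(3)}(19) − f^{(3)}(8)) = −1/720 · (0.000291588 − 0.00390625) = 5.02036e-06.
After k=2: 30.8147.
Correction k=3: B_{6}/6! · (f^{(5)}(19) − f^{(5)}(8)) = 1/30240 · (9.69267e-06 − 0.000732422) = -2.38998e-08.

S_3 ≈ 30.8147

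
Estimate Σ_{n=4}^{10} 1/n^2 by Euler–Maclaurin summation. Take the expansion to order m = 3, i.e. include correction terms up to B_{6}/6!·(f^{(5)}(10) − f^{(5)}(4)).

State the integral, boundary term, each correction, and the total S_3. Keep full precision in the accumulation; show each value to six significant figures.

S_3 ≈ 0.188657

Integral: ∫_4^10 1/x^2 dx = 0.150000.
½[f(4) + f(10)] = ½[0.0625000 + 0.0100000] = 0.0362500.
So far: 0.186250.
k=1: B_{2}/(2)! × [f^{(1)}(10) − f^{(1)}(4)] = 1/12 × (-0.00200000 − (-0.0312500)) = 0.00243750.
Running total after k=1: 0.188688.
k=2: B_{4}/(4)! × [f^{(3)}(10) − f^{(3)}(4)] = −1/720 × (-0.000240000 − (-0.0234375)) = -3.22188e-05.
Running total after k=2: 0.188655.
k=3: B_{6}/(6)! × [f^{(5)}(10) − f^{(5)}(4)] = 1/30240 × (-7.20000e-05 − (-0.0439453)) = 1.45084e-06.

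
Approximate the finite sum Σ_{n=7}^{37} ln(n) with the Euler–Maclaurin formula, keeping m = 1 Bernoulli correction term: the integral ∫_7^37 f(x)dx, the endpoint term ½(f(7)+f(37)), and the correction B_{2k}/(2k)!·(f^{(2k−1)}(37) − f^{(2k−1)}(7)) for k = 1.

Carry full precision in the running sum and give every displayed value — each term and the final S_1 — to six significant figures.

S_1 ≈ 92.7514

∫_7^37 ln(x) dx evaluates to 89.9826.
½[f(7) + f(37)] = ½[1.94591 + 3.61092] = 2.77841.
Running total after boundary: 92.7610.
Order-1 term: 1/12 · (0.0270270 − 0.142857) = -0.00965251.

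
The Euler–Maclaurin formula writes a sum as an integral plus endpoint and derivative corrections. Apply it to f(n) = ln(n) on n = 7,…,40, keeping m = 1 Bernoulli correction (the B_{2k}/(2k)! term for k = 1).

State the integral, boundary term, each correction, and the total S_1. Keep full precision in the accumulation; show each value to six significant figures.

S_1 ≈ 103.741

∫_7^40 ln(x) dx evaluates to 100.934.
½[f(7) + f(40)] = ½[1.94591 + 3.68888] = 2.81739.
Running total after boundary: 103.751.
Correction k=1: B_{2}/2! · (f^{(1)}(40) − f^{(1)}(7)) = 1/12 · (0.0250000 − 0.142857) = -0.00982143.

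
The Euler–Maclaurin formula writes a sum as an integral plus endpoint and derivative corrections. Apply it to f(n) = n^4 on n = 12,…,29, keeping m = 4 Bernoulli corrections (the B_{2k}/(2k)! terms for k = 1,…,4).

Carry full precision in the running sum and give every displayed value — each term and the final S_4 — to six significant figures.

S_4 ≈ 4.42402e+06

∫_12^29 x^4 dx evaluates to 4.05246e+06.
½[f(12) + f(29)] = ½[20736.0 + 707281] = 364008.
Running total after boundary: 4.41647e+06.
Order-1 term: 1/12 · (97556.0 − 6912.00) = 7553.67.
Partial sum through k=1: 4.42403e+06.
Order-2 term: −1/720 · (696.000 − 288.000) = -0.566667.
Partial sum through k=2: 4.42403e+06.
Order-3 term: 1/30240 · (0.00000 − 0.00000) = 0.00000.
Partial sum through k=3: 4.42403e+06.
Order-4 term: −1/1209600 · (0.00000 − 0.00000) = 0.00000.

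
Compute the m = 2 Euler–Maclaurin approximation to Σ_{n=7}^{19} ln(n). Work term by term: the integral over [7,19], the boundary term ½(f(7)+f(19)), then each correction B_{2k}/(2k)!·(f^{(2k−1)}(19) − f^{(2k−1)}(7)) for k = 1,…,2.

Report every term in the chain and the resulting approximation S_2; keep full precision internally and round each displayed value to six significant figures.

S_2 ≈ 32.7606

∫_7^19 ln(x) dx evaluates to 30.3230.
½[f(7) + f(19)] = ½[1.94591 + 2.94444] = 2.44517.
Integral + boundary = 32.7681.
k=1: B_{2}/(2)! × [f^{(1)}(19) − f^{(1)}(7)] = 1/12 × (0.0526316 − 0.142857) = -0.00751880.
Partial sum through k=1: 32.7606.
k=2: B_{4}/(4)! × [f^{(3)}(19) − f^{(3)}(7)] = −1/720 × (0.000291588 − 0.00583090) = 7.69349e-06.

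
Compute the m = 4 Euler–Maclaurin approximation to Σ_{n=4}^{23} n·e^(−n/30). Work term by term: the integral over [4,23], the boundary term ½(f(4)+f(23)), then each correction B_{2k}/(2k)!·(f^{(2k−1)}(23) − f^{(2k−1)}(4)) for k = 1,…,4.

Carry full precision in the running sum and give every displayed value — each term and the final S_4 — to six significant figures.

∫_4^23 x·e^(−x/30) dx evaluates to 154.028.
½[f(4) + f(23)] = ½[3.50069 + 10.6849] = 7.09278.
Running total after boundary: 161.121.
Order-1 term: 1/12 · (0.108397 − 0.758484) = -0.0541739.
Partial sum through k=1: 161.067.
Order-2 term: −1/720 · (0.00115279 − 0.00278759) = 2.27055e-06.
Partial sum through k=2: 161.067.
Order-3 term: 1/30240 · (2.42794e-06 − 5.25824e-06) = -9.35946e-11.
Partial sum through k=3: 161.067.
Order-4 term: −1/1209600 · (3.97222e-09 − 8.24352e-09) = 3.53116e-15.

S_4 ≈ 161.067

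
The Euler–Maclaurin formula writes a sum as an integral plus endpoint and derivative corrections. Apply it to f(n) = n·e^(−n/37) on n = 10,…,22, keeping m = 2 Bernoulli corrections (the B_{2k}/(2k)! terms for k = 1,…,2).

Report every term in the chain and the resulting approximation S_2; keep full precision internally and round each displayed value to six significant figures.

S_2 ≈ 132.467

∫_10^22 x·e^(−x/37) dx evaluates to 122.609.
Boundary: ½(f(10) + f(22)) = ½(7.63173 + 12.1393) = 9.88551.
Integral + boundary = 132.494.
Correction k=1: B_{2}/2! · (f^{(1)}(22) − f^{(1)}(10)) = 1/12 · (0.223697 − 0.556910) = -0.0277678.
Partial sum through k=1: 132.467.
Correction k=2: B_{4}/4! · (f^{(3)}(22) − f^{(3)}(10)) = −1/720 · (0.000969518 − 0.00152174) = 7.66970e-07.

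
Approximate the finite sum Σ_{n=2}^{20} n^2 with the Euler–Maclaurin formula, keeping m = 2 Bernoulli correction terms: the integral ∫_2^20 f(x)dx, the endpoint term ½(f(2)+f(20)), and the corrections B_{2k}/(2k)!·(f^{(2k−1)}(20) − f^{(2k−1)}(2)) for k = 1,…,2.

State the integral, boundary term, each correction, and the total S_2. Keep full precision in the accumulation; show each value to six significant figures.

∫_2^20 x^2 dx evaluates to 2664.00.
½[f(2) + f(20)] = ½[4.00000 + 400.000] = 202.000.
Integral + boundary = 2866.00.
Order-1 term: 1/12 · (40.0000 − 4.00000) = 3.00000.
Partial sum through k=1: 2869.00.
Order-2 term: −1/720 · (0.00000 − 0.00000) = 0.00000.

S_2 ≈ 2869.00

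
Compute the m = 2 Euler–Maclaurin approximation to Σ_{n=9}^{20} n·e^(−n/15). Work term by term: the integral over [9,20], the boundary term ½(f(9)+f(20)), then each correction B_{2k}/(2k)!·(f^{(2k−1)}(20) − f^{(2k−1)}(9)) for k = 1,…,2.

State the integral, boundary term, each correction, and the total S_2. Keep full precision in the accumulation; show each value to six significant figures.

S_2 ≈ 64.2637

∫_9^20 x·e^(−x/15) dx evaluates to 59.1837.
Endpoint term: (f(9) + f(20))/2 = (4.93930 + 5.27194)/2 = 5.10562.
So far: 64.2893.
k=1: B_{2}/(2)! × [f^{(1)}(20) − f^{(1)}(9)] = 1/12 × (-0.0878657 − 0.219525) = -0.0256159.
After k=1: 64.2637.
k=2: B_{4}/(4)! × [f^{(3)}(20) − f^{(3)}(9)] = −1/720 × (0.00195257 − 0.00585399) = 5.41864e-06.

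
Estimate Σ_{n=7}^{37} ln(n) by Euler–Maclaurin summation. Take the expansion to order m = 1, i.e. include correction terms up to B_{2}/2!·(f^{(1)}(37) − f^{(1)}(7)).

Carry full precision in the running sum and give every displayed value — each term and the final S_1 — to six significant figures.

Integral: ∫_7^37 ln(x) dx = 89.9826.
½[f(7) + f(37)] = ½[1.94591 + 3.61092] = 2.77841.
Running total after boundary: 92.7610.
Order-1 term: 1/12 · (0.0270270 − 0.142857) = -0.00965251.

S_1 ≈ 92.7514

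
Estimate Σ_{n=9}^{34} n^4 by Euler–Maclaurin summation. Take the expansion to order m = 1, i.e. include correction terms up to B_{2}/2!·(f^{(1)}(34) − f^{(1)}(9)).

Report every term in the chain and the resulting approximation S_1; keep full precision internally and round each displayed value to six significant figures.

S_1 ≈ 9.75958e+06

The integral term ∫_9^34 x^4 dx = 9.07528e+06.
Endpoint term: (f(9) + f(34))/2 = (6561.00 + 1.33634e+06)/2 = 671448.
So far: 9.74672e+06.
k=1: B_{2}/(2)! × [f^{(1)}(34) − f^{(1)}(9)] = 1/12 × (157216 − 2916.00) = 12858.3.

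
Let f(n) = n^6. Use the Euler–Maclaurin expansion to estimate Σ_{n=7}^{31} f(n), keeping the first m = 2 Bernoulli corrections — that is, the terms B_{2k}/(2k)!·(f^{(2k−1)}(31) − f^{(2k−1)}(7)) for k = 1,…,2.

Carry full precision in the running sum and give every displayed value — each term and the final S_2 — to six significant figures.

∫_7^31 x^6 dx evaluates to 3.93026e+09.
½[f(7) + f(31)] = ½[117649 + 8.87504e+08] = 4.43811e+08.
Running total after boundary: 4.37407e+09.
k=1: B_{2}/(2)! × [f^{(1)}(31) − f^{(1)}(7)] = 1/12 × (1.71775e+08 − 100842) = 1.43062e+07.
Partial sum through k=1: 4.38837e+09.
k=2: B_{4}/(4)! × [f^{(3)}(31) − f^{(3)}(7)] = −1/720 × (3.57492e+06 − 41160.0) = -4908.00.

S_2 ≈ 4.38837e+09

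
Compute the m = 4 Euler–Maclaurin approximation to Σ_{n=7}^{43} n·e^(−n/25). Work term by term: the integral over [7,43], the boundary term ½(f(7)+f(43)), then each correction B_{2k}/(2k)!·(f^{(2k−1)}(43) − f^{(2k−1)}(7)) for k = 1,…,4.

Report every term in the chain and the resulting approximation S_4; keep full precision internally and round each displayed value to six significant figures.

Integral: ∫_7^43 x·e^(−x/25) dx = 300.215.
Endpoint term: (f(7) + f(43))/2 = (5.29049 + 7.69984)/2 = 6.49517.
So far: 306.710.
k=1: B_{2}/(2)! × [f^{(1)}(43) − f^{(1)}(7)] = 1/12 × (-0.128928 − 0.544164) = -0.0560910.
Running total after k=1: 306.654.
k=2: B_{4}/(4)! × [f^{(3)}(43) − f^{(3)}(7)] = −1/720 × (0.000366727 − 0.00328917) = 4.05895e-06.
Running total after k=2: 306.654.
k=3: B_{6}/(6)! × [f^{(5)}(43) − f^{(5)}(7)] = 1/30240 × (1.50358e-06 − 9.13229e-06) = -2.52272e-10.
Running total after k=3: 306.654.
k=4: B_{8}/(8)! × [f^{(7)}(43) − f^{(7)}(7)] = −1/1209600 × (3.87264e-09 − 2.08030e-08) = 1.39967e-14.

S_4 ≈ 306.654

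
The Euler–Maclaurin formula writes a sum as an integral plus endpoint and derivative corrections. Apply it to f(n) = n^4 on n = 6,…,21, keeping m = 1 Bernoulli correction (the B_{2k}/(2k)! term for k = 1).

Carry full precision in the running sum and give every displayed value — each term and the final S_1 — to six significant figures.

S_1 ≈ 916168

∫_6^21 x^4 dx evaluates to 815265.
½[f(6) + f(21)] = ½[1296.00 + 194481] = 97888.5.
So far: 913154.
Order-1 term: 1/12 · (37044.0 − 864.000) = 3015.00.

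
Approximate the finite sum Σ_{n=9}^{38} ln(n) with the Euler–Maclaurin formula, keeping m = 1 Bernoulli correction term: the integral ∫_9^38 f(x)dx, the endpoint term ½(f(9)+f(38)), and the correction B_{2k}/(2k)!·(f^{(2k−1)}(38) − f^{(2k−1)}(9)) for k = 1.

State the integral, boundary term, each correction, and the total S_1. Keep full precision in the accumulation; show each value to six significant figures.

S_1 ≈ 92.3636

∫_9^38 ln(x) dx evaluates to 89.4533.
½[f(9) + f(38)] = ½[2.19722 + 3.63759] = 2.91741.
Running total after boundary: 92.3707.
Order-1 term: 1/12 · (0.0263158 − 0.111111) = -0.00706628.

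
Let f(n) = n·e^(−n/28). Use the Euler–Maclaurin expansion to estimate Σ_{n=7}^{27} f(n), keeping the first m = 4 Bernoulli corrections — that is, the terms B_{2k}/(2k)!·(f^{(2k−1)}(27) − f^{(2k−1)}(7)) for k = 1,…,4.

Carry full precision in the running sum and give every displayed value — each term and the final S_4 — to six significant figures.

∫_7^27 x·e^(−x/28) dx evaluates to 176.091.
Boundary: ½(f(7) + f(27)) = ½(5.45161 + 10.2939) = 7.87275.
So far: 183.964.
Order-1 term: 1/12 · (0.0136163 − 0.584101) = -0.0475404.
Running total after k=1: 183.917.
Order-2 term: −1/720 · (0.000989958 − 0.00273176) = 2.41917e-06.
Running total after k=2: 183.917.
Order-3 term: 1/30240 · (2.50325e-06 − 6.01849e-06) = -1.16245e-10.
Running total after k=3: 183.917.
Order-4 term: −1/1209600 · (4.77525e-09 − 1.09089e-08) = 5.07083e-15.

S_4 ≈ 183.917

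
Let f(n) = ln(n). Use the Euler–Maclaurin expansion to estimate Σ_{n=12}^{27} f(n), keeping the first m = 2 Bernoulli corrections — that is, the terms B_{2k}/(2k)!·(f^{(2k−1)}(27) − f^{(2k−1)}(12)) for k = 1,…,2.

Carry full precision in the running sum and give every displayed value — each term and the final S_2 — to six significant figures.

The integral term ∫_12^27 ln(x) dx = 44.1687.
Endpoint term: (f(12) + f(27))/2 = (2.48491 + 3.29584)/2 = 2.89037.
Running total after boundary: 47.0591.
k=1: B_{2}/(2)! × [f^{(1)}(27) − f^{(1)}(12)] = 1/12 × (0.0370370 − 0.0833333) = -0.00385802.
After k=1: 47.0552.
k=2: B_{4}/(4)! × [f^{(3)}(27) − f^{(3)}(12)] = −1/720 × (0.000101611 − 0.00115741) = 1.46638e-06.

S_2 ≈ 47.0552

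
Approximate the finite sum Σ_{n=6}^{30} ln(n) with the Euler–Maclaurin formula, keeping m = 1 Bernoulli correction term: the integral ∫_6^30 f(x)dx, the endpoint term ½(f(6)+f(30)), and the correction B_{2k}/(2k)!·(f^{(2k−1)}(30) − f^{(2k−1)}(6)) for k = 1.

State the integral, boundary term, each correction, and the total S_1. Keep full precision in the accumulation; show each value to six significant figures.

S_1 ≈ 69.8707

Integral: ∫_6^30 ln(x) dx = 67.2854.
Boundary: ½(f(6) + f(30)) = ½(1.79176 + 3.40120) = 2.59648.
Integral + boundary = 69.8818.
Order-1 term: 1/12 · (0.0333333 − 0.166667) = -0.0111111.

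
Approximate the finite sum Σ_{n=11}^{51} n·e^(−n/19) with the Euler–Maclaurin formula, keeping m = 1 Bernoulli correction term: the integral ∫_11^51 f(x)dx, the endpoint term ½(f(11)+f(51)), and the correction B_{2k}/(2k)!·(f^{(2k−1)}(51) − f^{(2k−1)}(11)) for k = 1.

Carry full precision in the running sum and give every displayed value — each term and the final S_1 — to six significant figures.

S_1 ≈ 233.467

The integral term ∫_11^51 x·e^(−x/19) dx = 228.672.
½[f(11) + f(51)] = ½[6.16537 + 3.48203] = 4.82370.
Running total after boundary: 233.496.
Correction k=1: B_{2}/2! · (f^{(1)}(51) − f^{(1)}(11)) = 1/12 · (-0.114990 − 0.235995) = -0.0292487.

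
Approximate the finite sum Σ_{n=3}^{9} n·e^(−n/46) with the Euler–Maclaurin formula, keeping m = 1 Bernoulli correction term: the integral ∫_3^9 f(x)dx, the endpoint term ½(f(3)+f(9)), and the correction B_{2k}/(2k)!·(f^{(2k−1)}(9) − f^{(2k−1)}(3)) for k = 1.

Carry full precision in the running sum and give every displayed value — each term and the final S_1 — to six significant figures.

S_1 ≈ 36.3643

Integral: ∫_3^9 x·e^(−x/46) dx = 31.2765.
½[f(3) + f(9)] = ½[2.81059 + 7.40068] = 5.10564.
So far: 36.3821.
k=1: B_{2}/(2)! × [f^{(1)}(9) − f^{(1)}(3)] = 1/12 × (0.661414 − 0.875764) = -0.0178625.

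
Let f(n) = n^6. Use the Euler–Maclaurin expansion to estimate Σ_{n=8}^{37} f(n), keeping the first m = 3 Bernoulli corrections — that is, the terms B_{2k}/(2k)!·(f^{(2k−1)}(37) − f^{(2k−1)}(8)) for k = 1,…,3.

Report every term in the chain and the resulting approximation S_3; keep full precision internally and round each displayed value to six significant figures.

Integral: ∫_8^37 x^6 dx = 1.35614e+10.
½[f(8) + f(37)] = ½[262144 + 2.56573e+09] = 1.28299e+09.
Running total after boundary: 1.48444e+10.
Correction k=1: B_{2}/2! · (f^{(1)}(37) − f^{(1)}(8)) = 1/12 · (4.16064e+08 − 196608) = 3.46556e+07.
Partial sum through k=1: 1.48790e+10.
Correction k=2: B_{4}/4! · (f^{(3)}(37) − f^{(3)}(8)) = −1/720 · (6.07836e+06 − 61440.0) = -8356.83.
Partial sum through k=2: 1.48790e+10.
Correction k=3: B_{6}/6! · (f^{(5)}(37) − f^{(5)}(8)) = 1/30240 · (26640.0 − 5760.00) = 0.690476.

S_3 ≈ 1.48790e+10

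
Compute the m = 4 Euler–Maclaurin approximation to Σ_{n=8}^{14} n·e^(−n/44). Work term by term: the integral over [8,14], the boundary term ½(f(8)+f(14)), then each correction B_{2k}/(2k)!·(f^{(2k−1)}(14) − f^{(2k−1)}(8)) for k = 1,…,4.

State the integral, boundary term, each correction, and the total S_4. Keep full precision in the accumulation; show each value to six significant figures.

Integral: ∫_8^14 x·e^(−x/44) dx = 51.1219.
Endpoint term: (f(8) + f(14))/2 = (6.67002 + 10.1846)/2 = 8.42731.
Running total after boundary: 59.5492.
k=1: B_{2}/(2)! × [f^{(1)}(14) − f^{(1)}(8)] = 1/12 × (0.496003 − 0.682161) = -0.0155132.
After k=1: 59.5337.
k=2: B_{4}/(4)! × [f^{(3)}(14) − f^{(3)}(8)] = −1/720 × (0.00100772 − 0.00121367) = 2.86045e-07.
After k=2: 59.5337.
k=3: B_{6}/(6)! × [f^{(5)}(14) − f^{(5)}(8)] = 1/30240 × (9.08697e-07 − 1.07179e-06) = -5.39329e-12.
After k=3: 59.5337.
k=4: B_{8}/(8)! × [f^{(7)}(14) − f^{(7)}(8)] = −1/1209600 × (6.69875e-10 − 7.83411e-10) = 9.38625e-17.

S_4 ≈ 59.5337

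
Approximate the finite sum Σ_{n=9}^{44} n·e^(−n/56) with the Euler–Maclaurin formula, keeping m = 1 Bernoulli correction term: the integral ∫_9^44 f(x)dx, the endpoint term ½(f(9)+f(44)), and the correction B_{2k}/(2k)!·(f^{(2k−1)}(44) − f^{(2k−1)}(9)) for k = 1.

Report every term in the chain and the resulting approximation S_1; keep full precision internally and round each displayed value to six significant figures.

The integral term ∫_9^44 x·e^(−x/56) dx = 547.142.
½[f(9) + f(44)] = ½[7.66382 + 20.0549] = 13.8594.
Running total after boundary: 561.001.
k=1: B_{2}/(2)! × [f^{(1)}(44) − f^{(1)}(9)] = 1/12 × (0.0976701 − 0.714681) = -0.0514176.

S_1 ≈ 560.950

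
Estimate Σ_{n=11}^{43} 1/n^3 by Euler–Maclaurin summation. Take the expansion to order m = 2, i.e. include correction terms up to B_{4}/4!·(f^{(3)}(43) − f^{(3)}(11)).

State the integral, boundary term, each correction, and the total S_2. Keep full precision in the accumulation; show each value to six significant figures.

S_2 ≈ 0.00426072

Integral: ∫_11^43 1/x^3 dx = 0.00386181.
Endpoint term: (f(11) + f(43))/2 = (0.000751315 + 1.25775e-05)/2 = 0.000381946.
So far: 0.00424376.
k=1: B_{2}/(2)! × [f^{(1)}(43) − f^{(1)}(11)] = 1/12 × (-8.77501e-07 − (-0.000204904)) = 1.70022e-05.
Partial sum through k=1: 0.00426076.
k=2: B_{4}/(4)! × [f^{(3)}(43) − f^{(3)}(11)] = −1/720 × (-9.49162e-09 − (-3.38684e-05)) = -4.70263e-08.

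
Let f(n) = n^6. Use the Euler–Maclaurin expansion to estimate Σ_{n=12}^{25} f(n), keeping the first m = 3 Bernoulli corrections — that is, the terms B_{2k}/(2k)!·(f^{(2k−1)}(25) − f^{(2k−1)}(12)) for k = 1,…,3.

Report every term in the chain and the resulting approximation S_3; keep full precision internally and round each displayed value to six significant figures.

S_3 ≈ 9.95131e+08

The integral term ∫_12^25 x^6 dx = 8.66812e+08.
Boundary: ½(f(12) + f(25)) = ½(2.98598e+06 + 2.44141e+08) = 1.23563e+08.
So far: 9.90375e+08.
Order-1 term: 1/12 · (5.85938e+07 − 1.49299e+06) = 4.75840e+06.
Partial sum through k=1: 9.95134e+08.
Order-2 term: −1/720 · (1.87500e+06 − 207360) = -2316.17.
Partial sum through k=2: 9.95131e+08.
Order-3 term: 1/30240 · (18000.0 − 8640.00) = 0.309524.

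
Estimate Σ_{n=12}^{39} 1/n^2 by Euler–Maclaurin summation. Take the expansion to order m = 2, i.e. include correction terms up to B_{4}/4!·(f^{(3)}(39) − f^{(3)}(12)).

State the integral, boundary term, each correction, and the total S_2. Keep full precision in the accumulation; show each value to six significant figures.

∫_12^39 1/x^2 dx evaluates to 0.0576923.
Boundary: ½(f(12) + f(39)) = ½(0.00694444 + 0.000657462) = 0.00380095.
So far: 0.0614933.
k=1: B_{2}/(2)! × [f^{(1)}(39) − f^{(1)}(12)] = 1/12 × (-3.37160e-05 − (-0.00115741)) = 9.36409e-05.
Partial sum through k=1: 0.0615869.
k=2: B_{4}/(4)! × [f^{(3)}(39) − f^{(3)}(12)] = −1/720 × (-2.66004e-07 − (-9.64506e-05)) = -1.33590e-07.

S_2 ≈ 0.0615868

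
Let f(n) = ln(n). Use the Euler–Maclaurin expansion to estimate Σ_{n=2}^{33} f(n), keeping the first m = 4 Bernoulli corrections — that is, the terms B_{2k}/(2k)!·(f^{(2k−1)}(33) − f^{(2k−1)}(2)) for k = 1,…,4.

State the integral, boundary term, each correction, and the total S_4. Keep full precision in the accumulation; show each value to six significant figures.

S_4 ≈ 85.0545

The integral term ∫_2^33 ln(x) dx = 82.9985.
Endpoint term: (f(2) + f(33))/2 = (0.693147 + 3.49651)/2 = 2.09483.
Integral + boundary = 85.0933.
k=1: B_{2}/(2)! × [f^{(1)}(33) − f^{(1)}(2)] = 1/12 × (0.0303030 − 0.500000) = -0.0391414.
After k=1: 85.0541.
k=2: B_{4}/(4)! × [f^{(3)}(33) − f^{(3)}(2)] = −1/720 × (5.56529e-05 − 0.250000) = 0.000347145.
After k=2: 85.0545.
k=3: B_{6}/(6)! × [f^{(5)}(33) − f^{(5)}(2)] = 1/30240 × (6.13256e-07 − 0.750000) = -2.48016e-05.
After k=3: 85.0545.
k=4: B_{8}/(8)! × [f^{(7)}(33) − f^{(7)}(2)] = −1/1209600 × (1.68941e-08 − 5.62500) = 4.65030e-06.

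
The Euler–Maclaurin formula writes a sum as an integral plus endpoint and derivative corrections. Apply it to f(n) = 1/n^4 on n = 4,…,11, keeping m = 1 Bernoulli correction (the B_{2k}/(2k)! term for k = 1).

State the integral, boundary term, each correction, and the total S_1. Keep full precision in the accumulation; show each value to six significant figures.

S_1 ≈ 0.00726862

The integral term ∫_4^11 1/x^4 dx = 0.00495790.
Endpoint term: (f(4) + f(11))/2 = (0.00390625 + 6.83013e-05)/2 = 0.00198728.
So far: 0.00694517.
Order-1 term: 1/12 · (-2.48369e-05 − (-0.00390625)) = 0.000323451.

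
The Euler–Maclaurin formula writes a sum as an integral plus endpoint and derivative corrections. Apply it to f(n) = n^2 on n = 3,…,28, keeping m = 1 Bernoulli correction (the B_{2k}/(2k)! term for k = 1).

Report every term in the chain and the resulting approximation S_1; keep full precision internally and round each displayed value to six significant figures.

The integral term ∫_3^28 x^2 dx = 7308.33.
Endpoint term: (f(3) + f(28))/2 = (9.00000 + 784.000)/2 = 396.500.
So far: 7704.83.
Order-1 term: 1/12 · (56.0000 − 6.00000) = 4.16667.

S_1 ≈ 7709.00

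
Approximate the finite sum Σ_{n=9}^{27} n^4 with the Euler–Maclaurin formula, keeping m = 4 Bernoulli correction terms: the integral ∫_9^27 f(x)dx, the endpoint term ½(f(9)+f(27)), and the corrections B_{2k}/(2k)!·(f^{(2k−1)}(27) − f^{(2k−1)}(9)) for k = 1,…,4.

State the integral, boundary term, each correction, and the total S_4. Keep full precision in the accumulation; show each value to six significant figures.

S_4 ≈ 3.13329e+06

∫_9^27 x^4 dx evaluates to 2.85797e+06.
Boundary: ½(f(9) + f(27)) = ½(6561.00 + 531441) = 269001.
Integral + boundary = 3.12697e+06.
Correction k=1: B_{2}/2! · (f^{(1)}(27) − f^{(1)}(9)) = 1/12 · (78732.0 − 2916.00) = 6318.00.
Partial sum through k=1: 3.13329e+06.
Correction k=2: B_{4}/4! · (f^{(3)}(27) − f^{(3)}(9)) = −1/720 · (648.000 − 216.000) = -0.600000.
Partial sum through k=2: 3.13329e+06.
Correction k=3: B_{6}/6! · (f^{(5)}(27) − f^{(5)}(9)) = 1/30240 · (0.00000 − 0.00000) = 0.00000.
Partial sum through k=3: 3.13329e+06.
Correction k=4: B_{8}/8! · (f^{(7)}(27) − f^{(7)}(9)) = −1/1209600 · (0.00000 − 0.00000) = 0.00000.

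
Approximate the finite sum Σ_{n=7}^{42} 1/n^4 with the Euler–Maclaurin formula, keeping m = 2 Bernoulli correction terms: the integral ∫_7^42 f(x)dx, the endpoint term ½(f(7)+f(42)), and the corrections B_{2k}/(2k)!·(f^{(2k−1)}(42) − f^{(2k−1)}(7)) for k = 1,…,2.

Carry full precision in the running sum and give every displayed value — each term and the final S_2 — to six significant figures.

S_2 ≈ 0.00119535

Integral: ∫_7^42 1/x^4 dx = 0.000967318.
Boundary: ½(f(7) + f(42)) = ½(0.000416493 + 3.21368e-07) = 0.000208407.
Running total after boundary: 0.00117573.
Order-1 term: 1/12 · (-3.06065e-08 − (-0.000237996)) = 1.98305e-05.
Partial sum through k=1: 0.00119556.
Order-2 term: −1/720 · (-5.20519e-10 − (-0.000145712)) = -2.02377e-07.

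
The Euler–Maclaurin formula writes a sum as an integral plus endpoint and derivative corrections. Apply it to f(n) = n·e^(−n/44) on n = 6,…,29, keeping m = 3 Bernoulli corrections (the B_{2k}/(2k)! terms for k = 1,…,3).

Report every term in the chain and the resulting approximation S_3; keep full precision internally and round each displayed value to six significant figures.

S_3 ≈ 267.990

The integral term ∫_6^29 x·e^(−x/44) dx = 257.919.
Boundary: ½(f(6) + f(29)) = ½(5.23515 + 15.0023) = 10.1187.
So far: 268.038.
Correction k=1: B_{2}/2! · (f^{(1)}(29) − f^{(1)}(6)) = 1/12 · (0.176360 − 0.753545) = -0.0480987.
Running total after k=1: 267.990.
Correction k=2: B_{4}/4! · (f^{(3)}(29) − f^{(3)}(6)) = −1/720 · (0.000625518 − 0.00129060) = 9.23721e-07.
Running total after k=2: 267.990.
Correction k=3: B_{6}/6! · (f^{(5)}(29) − f^{(5)}(6)) = 1/30240 · (5.99143e-07 − 1.13221e-06) = -1.76280e-11.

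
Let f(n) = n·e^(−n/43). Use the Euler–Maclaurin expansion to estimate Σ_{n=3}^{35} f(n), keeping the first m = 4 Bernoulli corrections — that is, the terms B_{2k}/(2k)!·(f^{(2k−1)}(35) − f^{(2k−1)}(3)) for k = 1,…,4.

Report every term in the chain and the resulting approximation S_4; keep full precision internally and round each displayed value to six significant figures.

S_4 ≈ 367.625

∫_3^35 x·e^(−x/43) dx evaluates to 358.537.
Endpoint term: (f(3) + f(35))/2 = (2.79783 + 15.5086)/2 = 9.15321.
Running total after boundary: 367.690.
Correction k=1: B_{2}/2! · (f^{(1)}(35) − f^{(1)}(3)) = 1/12 · (0.0824377 − 0.867545) = -0.0654256.
After k=1: 367.625.
Correction k=2: B_{4}/4! · (f^{(3)}(35) − f^{(3)}(3)) = −1/720 · (0.000523874 − 0.00147797) = 1.32513e-06.
After k=2: 367.625.
Correction k=3: B_{6}/6! · (f^{(5)}(35) − f^{(5)}(3)) = 1/30240 · (5.42544e-07 − 1.34491e-06) = -2.65334e-11.
After k=3: 367.625.
Correction k=4: B_{8}/8! · (f^{(7)}(35) − f^{(7)}(3)) = −1/1209600 · (4.33618e-10 − 1.02244e-09) = 4.86790e-16.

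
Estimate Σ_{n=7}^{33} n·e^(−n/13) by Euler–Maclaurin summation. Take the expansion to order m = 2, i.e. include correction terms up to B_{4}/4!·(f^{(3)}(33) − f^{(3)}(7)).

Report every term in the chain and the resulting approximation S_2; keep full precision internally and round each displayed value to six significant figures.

S_2 ≈ 107.827

∫_7^33 x·e^(−x/13) dx evaluates to 104.513.
Boundary: ½(f(7) + f(33)) = ½(4.08552 + 2.60660) = 3.34606.
So far: 107.859.
k=1: B_{2}/(2)! × [f^{(1)}(33) − f^{(1)}(7)] = 1/12 × (-0.121520 − 0.269375) = -0.0325745.
After k=1: 107.827.
k=2: B_{4}/(4)! × [f^{(3)}(33) − f^{(3)}(7)] = −1/720 × (0.000215716 − 0.00850098) = 1.15073e-05.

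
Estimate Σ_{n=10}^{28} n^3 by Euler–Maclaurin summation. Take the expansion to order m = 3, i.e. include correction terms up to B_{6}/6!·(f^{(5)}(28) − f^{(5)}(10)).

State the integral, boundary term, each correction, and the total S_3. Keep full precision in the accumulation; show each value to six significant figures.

The integral term ∫_10^28 x^3 dx = 151164.
Endpoint term: (f(10) + f(28))/2 = (1000.00 + 21952.0)/2 = 11476.0.
Running total after boundary: 162640.
Correction k=1: B_{2}/2! · (f^{(1)}(28) − f^{(1)}(10)) = 1/12 · (2352.00 − 300.000) = 171.000.
After k=1: 162811.
Correction k=2: B_{4}/4! · (f^{(3)}(28) − f^{(3)}(10)) = −1/720 · (6.00000 − 6.00000) = 0.00000.
After k=2: 162811.
Correction k=3: B_{6}/6! · (f^{(5)}(28) − f^{(5)}(10)) = 1/30240 · (0.00000 − 0.00000) = 0.00000.

S_3 ≈ 162811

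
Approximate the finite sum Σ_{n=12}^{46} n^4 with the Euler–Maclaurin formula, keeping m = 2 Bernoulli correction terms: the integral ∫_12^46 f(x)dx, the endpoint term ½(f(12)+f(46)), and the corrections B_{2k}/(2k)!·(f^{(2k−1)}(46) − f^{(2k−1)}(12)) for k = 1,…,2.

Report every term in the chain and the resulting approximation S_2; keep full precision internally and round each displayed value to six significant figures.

∫_12^46 x^4 dx evaluates to 4.11428e+07.
Endpoint term: (f(12) + f(46))/2 = (20736.0 + 4.47746e+06)/2 = 2.24910e+06.
Integral + boundary = 4.33919e+07.
Order-1 term: 1/12 · (389344 − 6912.00) = 31869.3.
Partial sum through k=1: 4.34238e+07.
Order-2 term: −1/720 · (1104.00 − 288.000) = -1.13333.

S_2 ≈ 4.34238e+07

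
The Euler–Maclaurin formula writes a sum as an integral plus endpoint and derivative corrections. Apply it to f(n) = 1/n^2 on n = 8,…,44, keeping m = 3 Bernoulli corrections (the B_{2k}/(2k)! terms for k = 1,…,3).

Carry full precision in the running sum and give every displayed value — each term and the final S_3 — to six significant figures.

S_3 ≈ 0.110666

∫_8^44 1/x^2 dx evaluates to 0.102273.
Boundary: ½(f(8) + f(44)) = ½(0.0156250 + 0.000516529) = 0.00807076.
So far: 0.110343.
Correction k=1: B_{2}/2! · (f^{(1)}(44) − f^{(1)}(8)) = 1/12 · (-2.34786e-05 − (-0.00390625)) = 0.000323564.
After k=1: 0.110667.
Correction k=2: B_{4}/4! · (f^{(3)}(44) − f^{(3)}(8)) = −1/720 · (-1.45528e-07 − (-0.000732422)) = -1.01705e-06.
After k=2: 0.110666.
Correction k=3: B_{6}/6! · (f^{(5)}(44) − f^{(5)}(8)) = 1/30240 · (-2.25509e-09 − (-0.000343323)) = 1.13532e-08.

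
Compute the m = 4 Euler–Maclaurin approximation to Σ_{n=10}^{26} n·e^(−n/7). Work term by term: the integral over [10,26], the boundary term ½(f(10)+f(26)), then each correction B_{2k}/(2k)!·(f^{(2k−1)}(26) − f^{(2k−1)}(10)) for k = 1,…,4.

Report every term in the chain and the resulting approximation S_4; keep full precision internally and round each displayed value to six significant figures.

S_4 ≈ 24.4065

Integral: ∫_10^26 x·e^(−x/7) dx = 22.8883.
½[f(10) + f(26)] = ½[2.39651 + 0.633694] = 1.51510.
So far: 24.4034.
k=1: B_{2}/(2)! × [f^{(1)}(26) − f^{(1)}(10)] = 1/12 × (-0.0661549 − (-0.102708)) = 0.00304606.
After k=1: 24.4065.
k=2: B_{4}/(4)! × [f^{(3)}(26) − f^{(3)}(10)] = −1/720 × (-0.000355289 − 0.00768560) = 1.11679e-05.
After k=2: 24.4065.
k=3: B_{6}/(6)! × [f^{(5)}(26) − f^{(5)}(10)] = 1/30240 × (1.30514e-05 − 0.000356475) = -1.13566e-08.
After k=3: 24.4065.
k=4: B_{8}/(8)! × [f^{(7)}(26) − f^{(7)}(10)] = −1/1209600 × (6.80687e-07 − 1.13490e-05) = 8.81970e-12.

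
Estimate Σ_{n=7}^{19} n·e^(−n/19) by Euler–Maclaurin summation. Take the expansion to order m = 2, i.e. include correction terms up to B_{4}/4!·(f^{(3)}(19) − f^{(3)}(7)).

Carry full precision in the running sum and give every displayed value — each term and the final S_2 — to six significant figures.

∫_7^19 x·e^(−x/19) dx evaluates to 76.1530.
½[f(7) + f(19)] = ½[4.84278 + 6.98971] = 5.91625.
Integral + boundary = 82.0692.
Correction k=1: B_{2}/2! · (f^{(1)}(19) − f^{(1)}(7)) = 1/12 · (0.00000 − 0.436943) = -0.0364119.
After k=1: 82.0328.
Correction k=2: B_{4}/4! · (f^{(3)}(19) − f^{(3)}(7)) = −1/720 · (0.00203811 − 0.00504320) = 4.17373e-06.

S_2 ≈ 82.0328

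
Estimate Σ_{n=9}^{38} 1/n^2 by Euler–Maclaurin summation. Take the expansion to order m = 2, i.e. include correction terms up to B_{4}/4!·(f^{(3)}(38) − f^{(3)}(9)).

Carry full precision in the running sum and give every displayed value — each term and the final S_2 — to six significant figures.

Integral: ∫_9^38 1/x^2 dx = 0.0847953.
Endpoint term: (f(9) + f(38))/2 = (0.0123457 + 0.000692521)/2 = 0.00651910.
Integral + boundary = 0.0913144.
k=1: B_{2}/(2)! × [f^{(1)}(38) − f^{(1)}(9)] = 1/12 × (-3.64485e-05 − (-0.00274348)) = 0.000225586.
Running total after k=1: 0.0915400.
k=2: B_{4}/(4)! × [f^{(3)}(38) − f^{(3)}(9)] = −1/720 × (-3.02896e-07 − (-0.000406442)) = -5.64082e-07.

S_2 ≈ 0.0915394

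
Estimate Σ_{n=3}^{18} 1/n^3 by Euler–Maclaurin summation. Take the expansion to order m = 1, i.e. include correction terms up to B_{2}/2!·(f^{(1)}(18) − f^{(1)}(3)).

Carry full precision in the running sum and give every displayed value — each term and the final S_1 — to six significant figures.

Integral: ∫_3^18 1/x^3 dx = 0.0540123.
Boundary: ½(f(3) + f(18)) = ½(0.0370370 + 0.000171468) = 0.0186043.
Running total after boundary: 0.0726166.
Correction k=1: B_{2}/2! · (f^{(1)}(18) − f^{(1)}(3)) = 1/12 · (-2.85780e-05 − (-0.0370370)) = 0.00308404.

S_1 ≈ 0.0757006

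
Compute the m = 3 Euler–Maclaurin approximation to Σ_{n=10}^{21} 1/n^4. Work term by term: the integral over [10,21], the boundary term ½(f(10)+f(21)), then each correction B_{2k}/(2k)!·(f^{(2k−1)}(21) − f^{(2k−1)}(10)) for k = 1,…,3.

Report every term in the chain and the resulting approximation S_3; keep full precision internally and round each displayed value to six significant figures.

S_3 ≈ 0.000353146

The integral term ∫_10^21 1/x^4 dx = 0.000297340.
½[f(10) + f(21)] = ½[0.000100000 + 5.14189e-06] = 5.25709e-05.
Integral + boundary = 0.000349911.
Order-1 term: 1/12 · (-9.79408e-07 − (-4.00000e-05)) = 3.25172e-06.
Partial sum through k=1: 0.000353163.
Order-2 term: −1/720 · (-6.66264e-08 − (-1.20000e-05)) = -1.65741e-08.
Partial sum through k=2: 0.000353146.
Order-3 term: 1/30240 · (-8.46049e-09 − (-6.72000e-06)) = 2.21942e-10.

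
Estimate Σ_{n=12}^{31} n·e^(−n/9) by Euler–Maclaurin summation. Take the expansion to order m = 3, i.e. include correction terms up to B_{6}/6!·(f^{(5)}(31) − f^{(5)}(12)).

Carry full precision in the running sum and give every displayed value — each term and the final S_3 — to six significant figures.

S_3 ≈ 40.4050

Integral: ∫_12^31 x·e^(−x/9) dx = 38.3278.
Endpoint term: (f(12) + f(31))/2 = (3.16317 + 0.989597)/2 = 2.07638.
Running total after boundary: 40.4041.
Correction k=1: B_{2}/2! · (f^{(1)}(31) − f^{(1)}(12)) = 1/12 · (-0.0780328 − (-0.0878657)) = 0.000819413.
Running total after k=1: 40.4050.
Correction k=2: B_{4}/4! · (f^{(3)}(31) − f^{(3)}(12)) = −1/720 · (-0.000175158 − 0.00542381) = 7.77634e-06.
Running total after k=2: 40.4050.
Correction k=3: B_{6}/6! · (f^{(5)}(31) − f^{(5)}(12)) = 1/30240 · (7.56854e-06 − 0.000147313) = -4.62119e-09.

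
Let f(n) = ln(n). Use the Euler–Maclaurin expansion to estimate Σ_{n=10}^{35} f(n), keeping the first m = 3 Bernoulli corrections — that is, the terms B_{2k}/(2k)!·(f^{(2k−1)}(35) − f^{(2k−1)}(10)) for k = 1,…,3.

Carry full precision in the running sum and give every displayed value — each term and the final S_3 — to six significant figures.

S_3 ≈ 79.3343

∫_10^35 ln(x) dx evaluates to 76.4113.
½[f(10) + f(35)] = ½[2.30259 + 3.55535] = 2.92897.
So far: 79.3403.
k=1: B_{2}/(2)! × [f^{(1)}(35) − f^{(1)}(10)] = 1/12 × (0.0285714 − 0.100000) = -0.00595238.
Partial sum through k=1: 79.3343.
k=2: B_{4}/(4)! × [f^{(3)}(35) − f^{(3)}(10)] = −1/720 × (4.66472e-05 − 0.00200000) = 2.71299e-06.
Partial sum through k=2: 79.3343.
k=3: B_{6}/(6)! × [f^{(5)}(35) − f^{(5)}(10)] = 1/30240 × (4.56952e-07 − 0.000240000) = -7.92140e-09.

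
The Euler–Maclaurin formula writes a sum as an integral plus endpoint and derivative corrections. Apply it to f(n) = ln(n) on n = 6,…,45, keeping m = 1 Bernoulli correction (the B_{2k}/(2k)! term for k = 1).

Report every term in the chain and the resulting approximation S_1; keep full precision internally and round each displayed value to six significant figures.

The integral term ∫_6^45 ln(x) dx = 121.549.
½[f(6) + f(45)] = ½[1.79176 + 3.80666] = 2.79921.
Integral + boundary = 124.348.
Correction k=1: B_{2}/2! · (f^{(1)}(45) − f^{(1)}(6)) = 1/12 · (0.0222222 − 0.166667) = -0.0120370.

S_1 ≈ 124.336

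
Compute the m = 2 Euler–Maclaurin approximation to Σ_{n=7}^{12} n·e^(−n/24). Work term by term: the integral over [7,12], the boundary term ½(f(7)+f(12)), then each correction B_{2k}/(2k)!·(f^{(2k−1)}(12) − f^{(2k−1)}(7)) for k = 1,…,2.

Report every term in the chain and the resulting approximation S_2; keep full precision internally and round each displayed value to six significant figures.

Integral: ∫_7^12 x·e^(−x/24) dx = 31.7385.
Boundary: ½(f(7) + f(12)) = ½(5.22912 + 7.27837) = 6.25375.
Running total after boundary: 37.9923.
k=1: B_{2}/(2)! × [f^{(1)}(12) − f^{(1)}(7)] = 1/12 × (0.303265 − 0.529137) = -0.0188227.
Running total after k=1: 37.9735.
k=2: B_{4}/(4)! × [f^{(3)}(12) − f^{(3)}(7)] = −1/720 × (0.00263251 − 0.00351245) = 1.22214e-06.

S_2 ≈ 37.9735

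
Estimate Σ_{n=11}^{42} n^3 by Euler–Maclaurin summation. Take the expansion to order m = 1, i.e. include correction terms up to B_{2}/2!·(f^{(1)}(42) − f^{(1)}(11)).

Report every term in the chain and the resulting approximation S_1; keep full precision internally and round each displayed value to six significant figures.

Integral: ∫_11^42 x^3 dx = 774264.
½[f(11) + f(42)] = ½[1331.00 + 74088.0] = 37709.5.
So far: 811973.
k=1: B_{2}/(2)! × [f^{(1)}(42) − f^{(1)}(11)] = 1/12 × (5292.00 − 363.000) = 410.750.

S_1 ≈ 812384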